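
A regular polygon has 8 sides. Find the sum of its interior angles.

The sum of interior angles of an n-sided polygon is (n - 2) * 180.
For n = 8: (8 - 2) * 180 = 6 * 180 = 1080 degrees.

1080 degrees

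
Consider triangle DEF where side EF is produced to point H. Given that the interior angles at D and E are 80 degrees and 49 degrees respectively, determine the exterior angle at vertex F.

By the exterior angle theorem, an exterior angle of a triangle equals the sum of the two remote interior angles.
Exterior angle = angle D + angle E
Exterior angle = 80 + 49 = 129 degrees

129 degrees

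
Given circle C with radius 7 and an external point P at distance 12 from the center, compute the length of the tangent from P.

Let T be the point of tangency. Then CT ⊥ PT (radius ⊥ tangent).
In right triangle CTP: CP² = CT² + PT²
12² = 7² + PT²
PT² = 95, PT = sqrt(95)

sqrt(95)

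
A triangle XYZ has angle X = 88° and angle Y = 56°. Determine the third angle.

angle Z = 180 - 88 - 56 = 36 degrees.

36 degrees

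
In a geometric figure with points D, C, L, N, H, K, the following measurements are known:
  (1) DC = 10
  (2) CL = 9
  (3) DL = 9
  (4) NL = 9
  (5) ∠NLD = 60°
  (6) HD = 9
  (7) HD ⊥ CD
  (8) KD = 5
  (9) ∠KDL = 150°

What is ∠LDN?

Step 1: By the law of cosines on triangle DLN: DN² = 9² + 9² − 2·9·9·cos(60°) = 81, so DN = 9.
Step 2: By the inverse law of cosines on triangle LDN: cos(∠LDN) = (9² + 9² − 9²) / (2·9·9) = 81/162 = 0.5, so ∠LDN = 60°.

Therefore, the measure of angle ∠LDN = 60°.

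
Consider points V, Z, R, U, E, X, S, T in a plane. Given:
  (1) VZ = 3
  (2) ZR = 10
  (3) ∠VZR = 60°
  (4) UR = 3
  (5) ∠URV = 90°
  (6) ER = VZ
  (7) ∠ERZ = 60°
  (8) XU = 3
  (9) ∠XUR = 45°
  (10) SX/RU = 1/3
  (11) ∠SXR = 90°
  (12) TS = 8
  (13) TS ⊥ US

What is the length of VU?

Step 1: By the law of cosines on triangle VZR: VR² = 3² + 10² − 2·3·10·cos(60°) = 79, so VR = √79.
Step 2: By the law of cosines on triangle VRU: VU² = √79² + 3² − 2·√79·3·cos(90°) = 88, so VU = 2·√22.

Therefore, the length of VU = 2·√22.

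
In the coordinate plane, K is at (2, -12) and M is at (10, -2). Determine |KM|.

d = sqrt((10 - 2)^2 + (-2 - -12)^2)
d = sqrt(8^2 + 10^2)
d = sqrt(64 + 100)
d = sqrt(164) = 2*sqrt(41)

2*sqrt(41)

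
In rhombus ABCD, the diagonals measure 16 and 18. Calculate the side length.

In a rhombus, the diagonals bisect each other perpendicularly, creating four congruent right triangles.
Each triangle has legs 8 (half of 16) and 9 (half of 18).
The hypotenuse of each right triangle is a side of the rhombus:
side = sqrt(8^2 + 9^2) = sqrt(145)

sqrt(145)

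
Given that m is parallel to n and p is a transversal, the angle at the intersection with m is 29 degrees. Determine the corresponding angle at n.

Corresponding angles formed by parallel lines and a transversal are equal.
The given angle is 29 degrees.
The corresponding angle = 29 degrees.

29 degrees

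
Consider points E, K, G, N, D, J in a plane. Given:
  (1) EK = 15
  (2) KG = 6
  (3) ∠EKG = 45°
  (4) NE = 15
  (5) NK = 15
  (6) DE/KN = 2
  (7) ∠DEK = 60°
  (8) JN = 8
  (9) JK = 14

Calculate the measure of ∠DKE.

From the given relations: DE = 2·KN = 2·15 = 30.
Step 1: By the law of cosines on triangle KED: KD² = 15² + 30² − 2·15·30·cos(60°) = 675, so KD = 15·√3.
Step 2: By the inverse law of cosines on triangle DKE: cos(∠DKE) = ((15·√3)² + 15² − 30²) / (2·15·√3·15) = 0/779.42 = 0, so ∠DKE = 90°.

Therefore, the measure of angle ∠DKE = 90°.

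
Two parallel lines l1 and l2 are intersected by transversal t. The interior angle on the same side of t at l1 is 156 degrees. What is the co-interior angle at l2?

Co-interior angles sum to 180: 180 - 156 = 24 degrees.

24 degrees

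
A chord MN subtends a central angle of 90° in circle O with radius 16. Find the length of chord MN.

Drop a perpendicular from the center to the chord, bisecting both the chord and the central angle.
Each half-chord = r sin(θ/2) = 16 sin(45°).
The full chord = 2 × 16 × sin(45°) = 16*sqrt(2).

16*sqrt(2)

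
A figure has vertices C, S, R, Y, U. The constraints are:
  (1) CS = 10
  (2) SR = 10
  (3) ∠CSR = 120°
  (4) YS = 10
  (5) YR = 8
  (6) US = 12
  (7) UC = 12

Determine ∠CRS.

Step 1: By the law of cosines on triangle RSC: RC² = 10² + 10² − 2·10·10·cos(120°) = 300, so RC = 10·√3.
Step 2: By the inverse law of cosines on triangle CRS: cos(∠CRS) = ((10·√3)² + 10² − 10²) / (2·10·√3·10) = 300/346.41 = 0.866, so ∠CRS = 30°.

Therefore, the measure of angle ∠CRS = 30°.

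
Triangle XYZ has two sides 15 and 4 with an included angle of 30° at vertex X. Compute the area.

Area = (1/2)(15)(4) sin(30°) = (1/2)(15)(4)(1/2) = 15

15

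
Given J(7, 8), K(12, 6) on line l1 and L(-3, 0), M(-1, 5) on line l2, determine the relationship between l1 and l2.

Slope of line 1: m1 = (6 - 8)/(12 - 7) = -2/5 = -2/5
Slope of line 2: m2 = (5 - 0)/(-1 - -3) = 5/2 = 5/2
Two lines are perpendicular when the product of their slopes is -1 (negative reciprocals).
m1 * m2 = (-2/5) * (5/2) = -1, confirming perpendicularity.

Perpendicular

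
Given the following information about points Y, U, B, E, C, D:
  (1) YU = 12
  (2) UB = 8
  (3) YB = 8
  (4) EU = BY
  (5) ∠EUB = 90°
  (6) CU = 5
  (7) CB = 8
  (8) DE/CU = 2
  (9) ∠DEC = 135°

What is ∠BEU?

From the given relations: EU = BY = 8.
Step 1: By the law of cosines on triangle EUB: EB² = 8² + 8² − 2·8·8·cos(90°) = 128, so EB = 8·√2.
Step 2: By the inverse law of cosines on triangle BEU: cos(∠BEU) = ((8·√2)² + 8² − 8²) / (2·8·√2·8) = 128/181.02 = 0.7071, so ∠BEU = 45°.

Therefore, the measure of angle ∠BEU = 45°.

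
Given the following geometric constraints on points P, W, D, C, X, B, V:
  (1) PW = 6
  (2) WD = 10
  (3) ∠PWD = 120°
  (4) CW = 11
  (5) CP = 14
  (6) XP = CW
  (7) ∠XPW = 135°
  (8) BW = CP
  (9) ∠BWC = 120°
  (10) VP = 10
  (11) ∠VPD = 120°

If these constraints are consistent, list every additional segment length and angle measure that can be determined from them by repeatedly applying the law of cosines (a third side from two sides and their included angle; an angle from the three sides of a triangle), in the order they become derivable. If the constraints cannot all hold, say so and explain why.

The constraints are consistent. Derivable facts, in order:
After 1 step:
- CB ≈ 21.7
- PD = 14
- WX ≈ 15.82
- ∠CPW = 48.65°
- ∠CWP = 107.18°
- ∠PCW = 24.17°
After 2 steps:
- DV = 2·√109
- ∠BCW = 33.96°
- ∠CBW = 26.04°
- ∠DPW = 38.21°
- ∠PDW = 21.79°
- ∠PWX = 29.45°
- ∠PXW = 15.55°
After 3 steps:
- ∠DVP = 35.5°
- ∠PDV = 24.5°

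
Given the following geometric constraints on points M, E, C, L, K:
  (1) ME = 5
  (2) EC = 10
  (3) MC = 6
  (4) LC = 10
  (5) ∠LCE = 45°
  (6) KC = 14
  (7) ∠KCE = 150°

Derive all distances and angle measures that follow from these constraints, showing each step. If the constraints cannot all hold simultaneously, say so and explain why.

The constraints are consistent.

Step 1: From EC = 10, CL = 10, and ∠ECL = 45°, by the law of cosines:
  EL² = EC² + CL² - 2·EC·CL·cos(45°) = 100 + 100 - 141.4 = 58.58
  EL ≈ 7.65

Step 2: From EC = 10, CK = 14, and ∠ECK = 150°, by the law of cosines:
  EK² = EC² + CK² - 2·EC·CK·cos(150°) = 100 + 196 + 242.5 = 538.5
  EK ≈ 23.21

Step 3: From MC = 6, ME = 5, CE = 10, by the inverse law of cosines:
  cos(∠CME) = (MC² + ME² - CE²) / (2·MC·ME)
  ∠CME = 130.54°

Step 4: From EC = 10, EM = 5, CM = 6, by the inverse law of cosines:
  cos(∠CEM) = (EC² + EM² - CM²) / (2·EC·EM)
  ∠CEM = 27.13°

Step 5: From CE = 10, CM = 6, EM = 5, by the inverse law of cosines:
  cos(∠ECM) = (CE² + CM² - EM²) / (2·CE·CM)
  ∠ECM = 22.33°

Step 6: From EC = 10, EK = 23.21, CK = 14, by the inverse law of cosines:
  cos(∠CEK) = (EC² + EK² - CK²) / (2·EC·EK)
  ∠CEK = 17.56°

Step 7: From EC = 10, EL = 7.65, CL = 10, by the inverse law of cosines:
  cos(∠CEL) = (EC² + EL² - CL²) / (2·EC·EL)
  ∠CEL = 67.5°

Step 8: From LC = 10, LE = 7.65, CE = 10, by the inverse law of cosines:
  cos(∠CLE) = (LC² + LE² - CE²) / (2·LC·LE)
  ∠CLE = 67.5°

Step 9: From KC = 14, KE = 23.21, CE = 10, by the inverse law of cosines:
  cos(∠CKE) = (KC² + KE² - CE²) / (2·KC·KE)
  ∠CKE = 12.44°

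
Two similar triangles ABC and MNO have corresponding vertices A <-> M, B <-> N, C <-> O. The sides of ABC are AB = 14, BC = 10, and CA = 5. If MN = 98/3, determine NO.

k = 98/3/14 = 7/3. NO = 7/3 * 10 = 70/3.

70/3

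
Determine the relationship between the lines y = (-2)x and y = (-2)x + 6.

Slope of line 1: m1 = -2
Slope of line 2: m2 = -2
Two lines are parallel if and only if they have equal slopes (or both are vertical).
Here m1 = m2 = -2, confirming the lines are parallel.

Parallel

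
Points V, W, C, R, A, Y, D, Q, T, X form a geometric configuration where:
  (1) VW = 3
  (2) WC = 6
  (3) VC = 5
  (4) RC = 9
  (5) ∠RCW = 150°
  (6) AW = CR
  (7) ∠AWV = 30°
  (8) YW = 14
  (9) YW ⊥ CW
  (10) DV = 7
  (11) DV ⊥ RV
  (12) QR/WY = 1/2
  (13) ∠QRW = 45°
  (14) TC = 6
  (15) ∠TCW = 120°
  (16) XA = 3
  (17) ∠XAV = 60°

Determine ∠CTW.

Step 1: By the law of cosines on triangle TCW: TW² = 6² + 6² − 2·6·6·cos(120°) = 108, so TW = 6·√3.
Step 2: By the inverse law of cosines on triangle CTW: cos(∠CTW) = (6² + (6·√3)² − 6²) / (2·6·6·√3) = 108/124.71 = 0.866, so ∠CTW = 30°.

Therefore, the measure of angle ∠CTW = 30°.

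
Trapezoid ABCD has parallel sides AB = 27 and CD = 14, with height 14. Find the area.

Area of a trapezoid = (base1 + base2) * height / 2
Area = (27 + 14) * 14 / 2
Area = 41 * 14 / 2
Area = 574 / 2
Area = 287

287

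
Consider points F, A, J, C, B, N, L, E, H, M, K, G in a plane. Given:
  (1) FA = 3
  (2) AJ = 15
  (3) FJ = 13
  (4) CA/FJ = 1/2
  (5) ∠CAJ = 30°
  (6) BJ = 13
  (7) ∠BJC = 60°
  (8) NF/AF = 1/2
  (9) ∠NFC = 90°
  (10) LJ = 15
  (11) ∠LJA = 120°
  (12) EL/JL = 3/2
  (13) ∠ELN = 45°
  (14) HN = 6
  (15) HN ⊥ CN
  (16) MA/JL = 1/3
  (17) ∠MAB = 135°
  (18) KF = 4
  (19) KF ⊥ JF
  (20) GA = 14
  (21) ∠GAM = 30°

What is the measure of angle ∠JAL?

Step 1: By the law of cosines on triangle AJL: AL² = 15² + 15² − 2·15·15·cos(120°) = 675, so AL = 15·√3.
Step 2: By the inverse law of cosines on triangle JAL: cos(∠JAL) = (15² + (15·√3)² − 15²) / (2·15·15·√3) = 675/779.42 = 0.866, so ∠JAL = 30°.

Therefore, the measure of angle ∠JAL = 30°.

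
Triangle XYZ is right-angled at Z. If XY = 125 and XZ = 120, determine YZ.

YZ = sqrt(125^2 - 120^2) = sqrt(1225) = 35

35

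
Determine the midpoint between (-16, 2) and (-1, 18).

The midpoint is the average of the coordinates:
x: (-16 + -1)/2 = -17/2
y: (2 + 18)/2 = 10
Midpoint = (-17/2, 10)

(-17/2, 10)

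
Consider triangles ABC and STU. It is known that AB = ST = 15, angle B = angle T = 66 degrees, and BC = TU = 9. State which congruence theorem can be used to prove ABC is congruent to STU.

Consider the given information: AB = ST = 15, angle B = angle T = 66 degrees, and BC = TU = 9
This is not ASA or HL: ASA requires two angles and the side between them. HL only applies to right triangles with matching hypotenuse and leg.
The correct criterion is SAS. Two pairs of corresponding sides and the included angle are equal (Side-Angle-Side).

SAS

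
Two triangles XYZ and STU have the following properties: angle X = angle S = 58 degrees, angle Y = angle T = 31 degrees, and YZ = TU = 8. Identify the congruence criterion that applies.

Consider the given information: angle X = angle S = 58 degrees, angle Y = angle T = 31 degrees, and YZ = TU = 8
This is not SSS or SAS: SSS requires all three pairs of sides, but we don't have that. SAS requires two sides and the included angle between them.
The correct criterion is AAS. Two pairs of corresponding angles and a non-included side are equal (Angle-Angle-Side).

AAS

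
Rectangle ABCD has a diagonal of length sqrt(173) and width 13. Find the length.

b = sqrt(d^2 - a^2) = sqrt(173 - 169) = sqrt(4) = 2

2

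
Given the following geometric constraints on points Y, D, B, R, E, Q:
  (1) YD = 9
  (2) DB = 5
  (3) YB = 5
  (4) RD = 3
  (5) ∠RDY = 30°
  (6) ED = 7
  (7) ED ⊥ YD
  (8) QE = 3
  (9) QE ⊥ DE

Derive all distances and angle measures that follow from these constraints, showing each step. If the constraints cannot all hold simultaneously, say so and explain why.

The constraints are consistent.

Step 1: From YD = 9, DR = 3, and ∠YDR = 30°, by the law of cosines:
  YR² = YD² + DR² - 2·YD·DR·cos(30°) = 81 + 9 - 46.77 = 43.23
  YR ≈ 6.58

Step 2: From YD = 9, DE = 7, and ∠YDE = 90°, by the law of cosines:
  YE² = YD² + DE² - 2·YD·DE·cos(90°) = 81 + 49 - 0 = 130
  YE = √130

Step 3: From DE = 7, EQ = 3, and ∠DEQ = 90°, by the law of cosines:
  DQ² = DE² + EQ² - 2·DE·EQ·cos(90°) = 49 + 9 - 0 = 58
  DQ = √58

Step 4: From YB = 5, YD = 9, BD = 5, by the inverse law of cosines:
  cos(∠BYD) = (YB² + YD² - BD²) / (2·YB·YD)
  ∠BYD = 25.84°

Step 5: From DB = 5, DY = 9, BY = 5, by the inverse law of cosines:
  cos(∠BDY) = (DB² + DY² - BY²) / (2·DB·DY)
  ∠BDY = 25.84°

Step 6: From BD = 5, BY = 5, DY = 9, by the inverse law of cosines:
  cos(∠DBY) = (BD² + BY² - DY²) / (2·BD·BY)
  ∠DBY = 128.32°

Step 7: From YD = 9, YE = √130, DE = 7, by the inverse law of cosines:
  cos(∠DYE) = (YD² + YE² - DE²) / (2·YD·YE)
  ∠DYE = 37.87°

Step 8: From YD = 9, YR = 6.58, DR = 3, by the inverse law of cosines:
  cos(∠DYR) = (YD² + YR² - DR²) / (2·YD·YR)
  ∠DYR = 13.19°

Step 9: From DE = 7, DQ = √58, EQ = 3, by the inverse law of cosines:
  cos(∠EDQ) = (DE² + DQ² - EQ²) / (2·DE·DQ)
  ∠EDQ = 23.2°

Step 10: From RD = 3, RY = 6.58, DY = 9, by the inverse law of cosines:
  cos(∠DRY) = (RD² + RY² - DY²) / (2·RD·RY)
  ∠DRY = 136.81°

Step 11: From ED = 7, EY = √130, DY = 9, by the inverse law of cosines:
  cos(∠DEY) = (ED² + EY² - DY²) / (2·ED·EY)
  ∠DEY = 52.13°

Step 12: From QD = √58, QE = 3, DE = 7, by the inverse law of cosines:
  cos(∠DQE) = (QD² + QE² - DE²) / (2·QD·QE)
  ∠DQE = 66.8°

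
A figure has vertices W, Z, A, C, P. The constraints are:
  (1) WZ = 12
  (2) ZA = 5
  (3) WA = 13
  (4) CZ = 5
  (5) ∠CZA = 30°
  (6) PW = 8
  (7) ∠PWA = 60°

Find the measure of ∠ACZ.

Step 1: By the law of cosines on triangle CZA: CA² = 5² + 5² − 2·5·5·cos(30°) = 6.7, so CA ≈ 2.59.
Step 2: By the inverse law of cosines on triangle ACZ: cos(∠ACZ) = (2.59² + 5² − 5²) / (2·2.59·5) = 6.7/25.88 = 0.2588, so ∠ACZ = 75°.

Therefore, the measure of angle ∠ACZ = 75°.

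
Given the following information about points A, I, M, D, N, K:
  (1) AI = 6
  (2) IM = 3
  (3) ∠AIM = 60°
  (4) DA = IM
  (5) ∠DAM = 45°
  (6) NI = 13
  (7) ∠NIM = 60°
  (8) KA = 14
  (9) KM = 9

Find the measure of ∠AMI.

Step 1: By the law of cosines on triangle MIA: MA² = 3² + 6² − 2·3·6·cos(60°) = 27, so MA = 3·√3.
Step 2: By the inverse law of cosines on triangle AMI: cos(∠AMI) = ((3·√3)² + 3² − 6²) / (2·3·√3·3) = 0/31.18 = 0, so ∠AMI = 90°.

Therefore, the measure of angle ∠AMI = 90°.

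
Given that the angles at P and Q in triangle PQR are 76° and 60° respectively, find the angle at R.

Let angle R = x. Then 76 + 60 + x = 180.
x = 180 - 136 = 44 degrees.

44 degrees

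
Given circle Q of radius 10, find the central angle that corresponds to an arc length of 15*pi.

The full circumference is 2πr = 20*pi.
The arc is 15*pi / 20*pi = 3/4 of the full circle.
So the central angle = 3/4 × 360° = 270°.

270°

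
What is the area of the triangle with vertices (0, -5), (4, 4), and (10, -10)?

Shoelace: Area = (1/2)|0(4--10) + 4(-10--5) + 10(-5-4)| = (1/2)(110) = 55

55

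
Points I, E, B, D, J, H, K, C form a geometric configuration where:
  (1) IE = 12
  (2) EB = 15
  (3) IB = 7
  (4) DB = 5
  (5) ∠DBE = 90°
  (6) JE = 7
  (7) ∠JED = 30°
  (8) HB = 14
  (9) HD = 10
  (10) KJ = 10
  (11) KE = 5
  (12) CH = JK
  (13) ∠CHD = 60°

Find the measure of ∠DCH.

From the given relations: CH = JK = 10.
Step 1: By the law of cosines on triangle CHD: CD² = 10² + 10² − 2·10·10·cos(60°) = 100, so CD = 10.
Step 2: By the inverse law of cosines on triangle DCH: cos(∠DCH) = (10² + 10² − 10²) / (2·10·10) = 100/200 = 0.5, so ∠DCH = 60°.

Therefore, the measure of angle ∠DCH = 60°.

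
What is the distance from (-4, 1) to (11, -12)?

d = sqrt((15)^2 + (-13)^2) = sqrt(394)

sqrt(394)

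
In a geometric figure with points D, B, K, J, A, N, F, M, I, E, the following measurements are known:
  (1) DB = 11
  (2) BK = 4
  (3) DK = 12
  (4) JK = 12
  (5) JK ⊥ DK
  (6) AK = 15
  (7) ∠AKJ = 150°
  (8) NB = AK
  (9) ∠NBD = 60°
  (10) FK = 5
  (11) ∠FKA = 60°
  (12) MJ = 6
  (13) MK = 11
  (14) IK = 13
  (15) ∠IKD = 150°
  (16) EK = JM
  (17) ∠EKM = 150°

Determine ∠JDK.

Step 1: By the law of cosines on triangle DKJ: DJ² = 12² + 12² − 2·12·12·cos(90°) = 288, so DJ = 12·√2.
Step 2: By the inverse law of cosines on triangle JDK: cos(∠JDK) = ((12·√2)² + 12² − 12²) / (2·12·√2·12) = 288/407.29 = 0.7071, so ∠JDK = 45°.

Therefore, the measure of angle ∠JDK = 45°.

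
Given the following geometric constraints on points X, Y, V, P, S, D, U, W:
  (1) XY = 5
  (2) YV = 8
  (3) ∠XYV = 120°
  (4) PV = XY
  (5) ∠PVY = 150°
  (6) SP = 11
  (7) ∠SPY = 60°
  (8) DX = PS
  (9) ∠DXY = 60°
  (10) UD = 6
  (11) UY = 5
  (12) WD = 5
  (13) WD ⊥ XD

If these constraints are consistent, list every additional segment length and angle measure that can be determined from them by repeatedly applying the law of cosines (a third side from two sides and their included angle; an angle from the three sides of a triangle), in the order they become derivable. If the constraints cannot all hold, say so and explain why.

The constraints are consistent. Derivable facts, in order:
After 1 step:
- XV = √129
- XW = √146
- YD = √91
- YP ≈ 12.58
After 2 steps:
- YS ≈ 11.87
- ∠DUY = 120°
- ∠DWX = 65.56°
- ∠DXW = 24.44°
- ∠DYU = 33°
- ∠DYX = 93°
- ∠PYV = 11.46°
- ∠UDY = 27°
- ∠VPY = 18.54°
- ∠VXY = 37.59°
- ∠XDY = 27°
- ∠XVY = 22.41°
After 3 steps:
- ∠PSY = 66.62°
- ∠PYS = 53.38°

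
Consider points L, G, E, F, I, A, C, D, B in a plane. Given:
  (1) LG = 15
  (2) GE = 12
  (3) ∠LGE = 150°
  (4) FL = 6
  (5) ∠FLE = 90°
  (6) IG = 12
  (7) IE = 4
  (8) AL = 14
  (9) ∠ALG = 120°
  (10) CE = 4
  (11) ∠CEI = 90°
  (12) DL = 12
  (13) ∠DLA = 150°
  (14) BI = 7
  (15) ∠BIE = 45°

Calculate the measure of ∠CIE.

Step 1: By the law of cosines on triangle IEC: IC² = 4² + 4² − 2·4·4·cos(90°) = 32, so IC = 4·√2.
Step 2: By the inverse law of cosines on triangle CIE: cos(∠CIE) = ((4·√2)² + 4² − 4²) / (2·4·√2·4) = 32/45.25 = 0.7071, so ∠CIE = 45°.

Therefore, the measure of angle ∠CIE = 45°.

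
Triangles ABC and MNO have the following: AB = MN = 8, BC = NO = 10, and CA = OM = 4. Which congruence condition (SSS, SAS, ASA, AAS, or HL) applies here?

The given information provides:
AB = MN = 8, BC = NO = 10, and CA = OM = 4
This matches the SSS congruence theorem.
All three pairs of corresponding sides are equal (Side-Side-Side).

SSS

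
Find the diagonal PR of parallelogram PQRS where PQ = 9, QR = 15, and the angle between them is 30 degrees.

Law of cosines: d^2 = 9^2 + 15^2 - 2(9)(15)cos(30°) = 306 - 135*sqrt(3), so d = 3*sqrt(34 - 15*sqrt(3)).

3*sqrt(34 - 15*sqrt(3))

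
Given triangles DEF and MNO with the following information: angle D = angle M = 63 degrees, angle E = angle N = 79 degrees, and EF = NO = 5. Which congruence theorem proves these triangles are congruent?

The given information matches AAS: Two pairs of corresponding angles and a non-included side are equal (Angle-Angle-Side).

AAS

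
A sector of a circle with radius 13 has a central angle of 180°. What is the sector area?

Sector area = π(13²)(1/2) = 169*pi/2

169*pi/2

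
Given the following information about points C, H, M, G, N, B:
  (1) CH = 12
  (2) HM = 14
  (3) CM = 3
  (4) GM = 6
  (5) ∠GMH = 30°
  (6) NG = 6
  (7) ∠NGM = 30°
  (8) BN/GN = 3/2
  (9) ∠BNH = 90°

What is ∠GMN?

Step 1: By the law of cosines on triangle MGN: MN² = 6² + 6² − 2·6·6·cos(30°) = 9.65, so MN ≈ 3.11.
Step 2: By the inverse law of cosines on triangle GMN: cos(∠GMN) = (6² + 3.11² − 6²) / (2·6·3.11) = 9.65/37.27 = 0.2588, so ∠GMN = 75°.

Therefore, the measure of angle ∠GMN = 75°.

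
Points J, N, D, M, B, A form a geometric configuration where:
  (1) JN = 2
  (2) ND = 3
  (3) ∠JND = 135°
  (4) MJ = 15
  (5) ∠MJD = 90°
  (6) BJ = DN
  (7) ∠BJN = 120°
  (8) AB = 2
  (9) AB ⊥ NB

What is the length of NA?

From the given relations: BJ = DN = 3.
Step 1: By the law of cosines on triangle BJN: BN² = 3² + 2² − 2·3·2·cos(120°) = 19, so BN = √19.
Step 2: By the law of cosines on triangle NBA: NA² = √19² + 2² − 2·√19·2·cos(90°) = 23, so NA = √23.

Therefore, the length of NA = √23.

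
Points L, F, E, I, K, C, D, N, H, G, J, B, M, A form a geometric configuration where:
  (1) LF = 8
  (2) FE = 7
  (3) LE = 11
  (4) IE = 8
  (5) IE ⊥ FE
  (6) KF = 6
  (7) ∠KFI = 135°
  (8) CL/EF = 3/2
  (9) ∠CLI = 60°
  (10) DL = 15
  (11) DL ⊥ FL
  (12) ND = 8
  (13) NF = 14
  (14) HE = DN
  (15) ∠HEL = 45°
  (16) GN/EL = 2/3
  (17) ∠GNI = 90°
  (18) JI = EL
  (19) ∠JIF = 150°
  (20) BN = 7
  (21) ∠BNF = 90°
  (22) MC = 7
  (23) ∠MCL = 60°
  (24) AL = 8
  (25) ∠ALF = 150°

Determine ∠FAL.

Step 1: By the law of cosines on triangle ALF: AF² = 8² + 8² − 2·8·8·cos(150°) = 238.85, so AF ≈ 15.45.
Step 2: By the inverse law of cosines on triangle FAL: cos(∠FAL) = (15.45² + 8² − 8²) / (2·15.45·8) = 238.85/247.28 = 0.9659, so ∠FAL = 15°.

Therefore, the measure of angle ∠FAL = 15°.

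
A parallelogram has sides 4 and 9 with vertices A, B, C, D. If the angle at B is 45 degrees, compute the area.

Area = a * b * sin(theta)
Area = 4 * 9 * sin(45 degrees)
Area = 36 * sqrt(2)/2
Area = 18*sqrt(2)

18*sqrt(2)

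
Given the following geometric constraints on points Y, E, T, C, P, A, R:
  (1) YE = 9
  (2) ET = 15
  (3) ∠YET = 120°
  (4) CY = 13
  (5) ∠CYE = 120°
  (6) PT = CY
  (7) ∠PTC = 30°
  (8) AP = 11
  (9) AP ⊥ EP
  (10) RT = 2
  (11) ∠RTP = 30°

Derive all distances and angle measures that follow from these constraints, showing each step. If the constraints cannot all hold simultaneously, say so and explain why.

The constraints are consistent.

From the given relations:
  PT = CY = 13

Step 1: From YE = 9, ET = 15, and ∠YET = 120°, by the law of cosines:
  YT² = YE² + ET² - 2·YE·ET·cos(120°) = 81 + 225 + 135 = 441
  YT = 21

Step 2: From EY = 9, YC = 13, and ∠EYC = 120°, by the law of cosines:
  EC² = EY² + YC² - 2·EY·YC·cos(120°) = 81 + 169 + 117 = 367
  EC ≈ 19.16

Step 3: From PT = 13, TR = 2, and ∠PTR = 30°, by the law of cosines:
  PR² = PT² + TR² - 2·PT·TR·cos(30°) = 169 + 4 - 45.03 = 128
  PR ≈ 11.31

Step 4: From YE = 9, YT = 21, ET = 15, by the inverse law of cosines:
  cos(∠EYT) = (YE² + YT² - ET²) / (2·YE·YT)
  ∠EYT = 38.21°

Step 5: From EC = 19.16, EY = 9, CY = 13, by the inverse law of cosines:
  cos(∠CEY) = (EC² + EY² - CY²) / (2·EC·EY)
  ∠CEY = 35.99°

Step 6: From TE = 15, TY = 21, EY = 9, by the inverse law of cosines:
  cos(∠ETY) = (TE² + TY² - EY²) / (2·TE·TY)
  ∠ETY = 21.79°

Step 7: From CE = 19.16, CY = 13, EY = 9, by the inverse law of cosines:
  cos(∠ECY) = (CE² + CY² - EY²) / (2·CE·CY)
  ∠ECY = 24.01°

Step 8: From PR = 11.31, PT = 13, RT = 2, by the inverse law of cosines:
  cos(∠RPT) = (PR² + PT² - RT²) / (2·PR·PT)
  ∠RPT = 5.07°

Step 9: From RP = 11.31, RT = 2, PT = 13, by the inverse law of cosines:
  cos(∠PRT) = (RP² + RT² - PT²) / (2·RP·RT)
  ∠PRT = 144.93°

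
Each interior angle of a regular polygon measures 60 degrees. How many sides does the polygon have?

Each interior angle of a regular n-gon is (n - 2) * 180 / n.
Setting this equal to 60:
(n - 2) * 180 / n = 60
Each exterior angle = 180 - 60 = 120 degrees.
Since exterior angles sum to 360: n = 360 / 120 = 3.

3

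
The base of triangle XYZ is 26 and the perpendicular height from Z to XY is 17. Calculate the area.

Area = (1/2)(26)(17) = 221

221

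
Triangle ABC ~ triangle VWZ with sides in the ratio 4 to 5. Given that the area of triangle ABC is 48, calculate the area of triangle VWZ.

Area ratio = (4/5)^2 = 16/25. Area of VWZ = 48 * 25/16 = 75.

75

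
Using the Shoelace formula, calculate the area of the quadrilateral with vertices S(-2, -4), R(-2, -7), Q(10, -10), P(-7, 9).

Using the Shoelace formula for a quadrilateral (vertices in order):
Area = (1/2)|sum of (x_i * y_(i+1) - x_(i+1) * y_i)|
Terms: (-2*-7 - -2*-4) = 6, (-2*-10 - 10*-7) = 90, (10*9 - -7*-10) = 20, (-7*-4 - -2*9) = 46
Sum = 162
Area = (1/2)(162) = 81

81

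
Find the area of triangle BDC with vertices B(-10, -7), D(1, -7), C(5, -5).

Using the Shoelace formula for a triangle:
Area = (1/2)|x0(y1 - y2) + x1(y2 - y0) + x2(y0 - y1)|
Area = (1/2)|-10(-7 - -5) + 1(-5 - -7) + 5(-7 - -7)|
Area = (1/2)|20 + 2 + 0|
Area = (1/2)|22|
Area = (1/2)(22)
Area = 11

11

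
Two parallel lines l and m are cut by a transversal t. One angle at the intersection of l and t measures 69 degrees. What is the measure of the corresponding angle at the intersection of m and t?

Corresponding angles are equal: 69 degrees.

69 degrees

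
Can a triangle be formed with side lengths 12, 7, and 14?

For three segments to close into a triangle, no single side can be as long as the other two combined.
The longest side is 14, and 7 + 12 = 19 > 14.
A triangle can be formed.

Yes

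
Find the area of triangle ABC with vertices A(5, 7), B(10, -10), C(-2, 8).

The Shoelace formula computes the area from vertex coordinates by summing cross products.
For vertices (5,7), (10,-10), (-2,8):
Signed sum = 5*-10 - 10*7 + 10*8 - -2*-10 + -2*7 - 5*8
= -120 + 60 + -54 = -114
Area = (1/2)|-114| = 57.

57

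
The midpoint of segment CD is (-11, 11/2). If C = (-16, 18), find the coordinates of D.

Using the midpoint formula: M = ((x1 + x2)/2, (y1 + y2)/2)
We know M = (-11, 11/2) and C = (-16, 18)
For x: -11 = (-16 + x2)/2, so x2 = 2*-11 - -16 = -6
For y: 11/2 = (18 + y2)/2, so y2 = 2*11/2 - 18 = -7
D = (-6, -7)

(-6, -7)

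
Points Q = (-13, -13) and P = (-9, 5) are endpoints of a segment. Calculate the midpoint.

The midpoint is the point halfway along the segment.
Move half the horizontal distance: -13 + (-9 - -13)/2 = -13 + 4/2 = -11
Move half the vertical distance: -13 + (5 - -13)/2 = -13 + 18/2 = -4
Midpoint = (-11, -4)

(-11, -4)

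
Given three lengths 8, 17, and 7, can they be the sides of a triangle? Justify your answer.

The longest side is 17. The other two sides sum to 7 + 8 = 15.
Since 15 ≤ 17, the two shorter sides cannot reach around to close the triangle.

No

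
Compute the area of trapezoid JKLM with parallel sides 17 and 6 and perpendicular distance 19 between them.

Area = (17 + 6) * 19 / 2 = 437 / 2 = 437/2

437/2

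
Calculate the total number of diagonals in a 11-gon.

Total line segments between 11 vertices = C(11,2) = 55.
Subtract the 11 sides: 55 - 11 = 44 diagonals.

44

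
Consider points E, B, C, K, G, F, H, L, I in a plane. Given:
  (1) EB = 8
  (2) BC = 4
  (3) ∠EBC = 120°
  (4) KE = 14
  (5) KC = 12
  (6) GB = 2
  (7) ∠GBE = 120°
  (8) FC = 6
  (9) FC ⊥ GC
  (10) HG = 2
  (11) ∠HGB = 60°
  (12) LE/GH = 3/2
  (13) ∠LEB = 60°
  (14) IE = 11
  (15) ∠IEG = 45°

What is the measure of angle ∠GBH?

Step 1: By the law of cosines on triangle BGH: BH² = 2² + 2² − 2·2·2·cos(60°) = 4, so BH = 2.
Step 2: By the inverse law of cosines on triangle GBH: cos(∠GBH) = (2² + 2² − 2²) / (2·2·2) = 4/8 = 0.5, so ∠GBH = 60°.

Therefore, the measure of angle ∠GBH = 60°.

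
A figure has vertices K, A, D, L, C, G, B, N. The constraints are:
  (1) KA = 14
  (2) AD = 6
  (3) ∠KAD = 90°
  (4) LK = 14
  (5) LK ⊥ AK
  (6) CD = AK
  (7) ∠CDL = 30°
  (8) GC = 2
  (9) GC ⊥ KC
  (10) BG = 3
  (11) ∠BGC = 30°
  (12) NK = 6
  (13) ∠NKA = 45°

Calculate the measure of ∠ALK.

Step 1: By the law of cosines on triangle LKA: LA² = 14² + 14² − 2·14·14·cos(90°) = 392, so LA = 14·√2.
Step 2: By the inverse law of cosines on triangle ALK: cos(∠ALK) = ((14·√2)² + 14² − 14²) / (2·14·√2·14) = 392/554.37 = 0.7071, so ∠ALK = 45°.

Therefore, the measure of angle ∠ALK = 45°.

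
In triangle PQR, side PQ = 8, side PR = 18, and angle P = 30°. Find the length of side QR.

By the law of cosines: QR^2 = PQ^2 + PR^2 - 2*PQ*PR*cos(P)
QR^2 = 8^2 + 18^2 - 2*8*18*cos(30°)
QR^2 = 64 + 324 - 288*(sqrt(3)/2)
QR^2 = 388 - 144*sqrt(3)
QR = 2*sqrt(97 - 36*sqrt(3))

2*sqrt(97 - 36*sqrt(3))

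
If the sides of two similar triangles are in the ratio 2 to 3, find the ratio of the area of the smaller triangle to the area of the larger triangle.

Area ratio = (side ratio)^2 = (2/3)^2 = 4:9.

4:9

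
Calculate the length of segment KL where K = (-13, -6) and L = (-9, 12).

d = sqrt((-9 - -13)^2 + (12 - -6)^2)
d = sqrt(4^2 + 18^2)
d = sqrt(16 + 324)
d = sqrt(340) = 2*sqrt(85)

2*sqrt(85)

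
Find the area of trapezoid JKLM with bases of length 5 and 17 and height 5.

Area = (5 + 17) * 5 / 2 = 110 / 2 = 55

55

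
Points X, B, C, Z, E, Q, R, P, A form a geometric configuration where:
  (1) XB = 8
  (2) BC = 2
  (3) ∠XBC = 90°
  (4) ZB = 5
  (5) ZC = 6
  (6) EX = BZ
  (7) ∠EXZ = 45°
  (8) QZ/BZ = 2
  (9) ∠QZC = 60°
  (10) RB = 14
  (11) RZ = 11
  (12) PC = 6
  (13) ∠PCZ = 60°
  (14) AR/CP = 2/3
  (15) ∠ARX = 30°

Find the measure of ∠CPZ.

Step 1: By the law of cosines on triangle PCZ: PZ² = 6² + 6² − 2·6·6·cos(60°) = 36, so PZ = 6.
Step 2: By the inverse law of cosines on triangle CPZ: cos(∠CPZ) = (6² + 6² − 6²) / (2·6·6) = 36/72 = 0.5, so ∠CPZ = 60°.

Therefore, the measure of angle ∠CPZ = 60°.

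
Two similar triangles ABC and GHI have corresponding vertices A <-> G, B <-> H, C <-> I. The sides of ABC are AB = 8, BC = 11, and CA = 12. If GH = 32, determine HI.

Similar triangles have proportional sides. Setting up the proportion:
GH / AB = HI / BC
32 / 8 = HI / 11
HI = 11 * 32 / 8 = 44.

44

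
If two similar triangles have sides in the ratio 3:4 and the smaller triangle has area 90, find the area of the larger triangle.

For similar figures, the area ratio equals the square of the side ratio.
Side ratio (the smaller triangle to the larger triangle) = 3:4, so area ratio = 3^2:4^2 = 9:16.
If the area of the smaller triangle is 90, then the area of the larger triangle = 90 * (16/9) = 160.

160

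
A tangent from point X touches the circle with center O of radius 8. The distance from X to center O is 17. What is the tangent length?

Let T be the point of tangency. Then OT ⊥ XT (radius ⊥ tangent).
In right triangle OTX: OX² = OT² + XT²
17² = 8² + XT²
XT² = 225, XT = 15

15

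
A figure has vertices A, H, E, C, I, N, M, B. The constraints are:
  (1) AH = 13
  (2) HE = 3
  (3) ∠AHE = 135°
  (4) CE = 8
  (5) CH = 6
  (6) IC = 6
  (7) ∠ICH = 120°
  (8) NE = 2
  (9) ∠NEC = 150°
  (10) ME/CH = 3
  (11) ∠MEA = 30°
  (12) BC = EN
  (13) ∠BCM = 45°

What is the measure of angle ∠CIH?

Step 1: By the law of cosines on triangle ICH: IH² = 6² + 6² − 2·6·6·cos(120°) = 108, so IH = 6·√3.
Step 2: By the inverse law of cosines on triangle CIH: cos(∠CIH) = (6² + (6·√3)² − 6²) / (2·6·6·√3) = 108/124.71 = 0.866, so ∠CIH = 30°.

Therefore, the measure of angle ∠CIH = 30°.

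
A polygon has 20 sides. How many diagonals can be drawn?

Total line segments between 20 vertices = C(20,2) = 190.
Subtract the 20 sides: 190 - 20 = 170 diagonals.

170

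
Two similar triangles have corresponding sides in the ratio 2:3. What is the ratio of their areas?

Area scales with the square of linear dimensions. If every length is multiplied by 2/3, then the area is multiplied by (2/3)^2 = 4/9.
The area ratio is 4:9.

4:9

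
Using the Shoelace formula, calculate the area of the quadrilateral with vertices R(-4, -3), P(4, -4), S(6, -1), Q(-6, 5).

Using the Shoelace formula for a quadrilateral (vertices in order):
Area = (1/2)|sum of (x_i * y_(i+1) - x_(i+1) * y_i)|
Terms: (-4*-4 - 4*-3) = 28, (4*-1 - 6*-4) = 20, (6*5 - -6*-1) = 24, (-6*-3 - -4*5) = 38
Sum = 110
Area = (1/2)(110) = 55

55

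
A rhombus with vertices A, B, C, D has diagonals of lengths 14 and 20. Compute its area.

Area of a rhombus = (d1 * d2) / 2
Area = (14 * 20) / 2
Area = 280 / 2
Area = 140

140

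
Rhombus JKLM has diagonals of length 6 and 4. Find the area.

Area = (6 * 4) / 2 = 24 / 2 = 12

12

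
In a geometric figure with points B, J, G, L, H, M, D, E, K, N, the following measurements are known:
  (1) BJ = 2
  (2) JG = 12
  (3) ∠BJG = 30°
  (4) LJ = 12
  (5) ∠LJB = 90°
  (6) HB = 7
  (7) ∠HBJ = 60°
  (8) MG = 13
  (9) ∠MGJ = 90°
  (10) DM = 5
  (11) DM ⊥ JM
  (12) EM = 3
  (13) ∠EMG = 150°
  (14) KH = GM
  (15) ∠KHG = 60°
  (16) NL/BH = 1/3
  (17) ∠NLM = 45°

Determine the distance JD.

Step 1: By the law of cosines on triangle JGM: JM² = 12² + 13² − 2·12·13·cos(90°) = 313, so JM ≈ 17.69.
Step 2: By the law of cosines on triangle JMD: JD² = 17.69² + 5² − 2·17.69·5·cos(90°) = 338, so JD = 13·√2.

Therefore, the length of JD = 13·√2.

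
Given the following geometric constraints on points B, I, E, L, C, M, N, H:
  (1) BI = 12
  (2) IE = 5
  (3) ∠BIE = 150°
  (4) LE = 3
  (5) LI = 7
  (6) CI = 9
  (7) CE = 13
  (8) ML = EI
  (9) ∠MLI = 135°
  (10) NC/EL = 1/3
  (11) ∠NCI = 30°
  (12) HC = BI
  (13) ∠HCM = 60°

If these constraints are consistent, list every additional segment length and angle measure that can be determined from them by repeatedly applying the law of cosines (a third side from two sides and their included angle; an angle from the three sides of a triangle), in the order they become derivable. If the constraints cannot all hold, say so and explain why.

The constraints are consistent. Derivable facts, in order:
After 1 step:
- BE ≈ 16.52
- IM ≈ 11.11
- IN ≈ 8.15
- ∠CEI = 29.63°
- ∠CIE = 134.43°
- ∠ECI = 15.94°
- ∠EIL = 21.79°
- ∠ELI = 38.21°
- ∠IEL = 120°
After 2 steps:
- ∠BEI = 21.3°
- ∠CIN = 3.52°
- ∠CNI = 146.48°
- ∠EBI = 8.7°
- ∠IML = 26.45°
- ∠LIM = 18.55°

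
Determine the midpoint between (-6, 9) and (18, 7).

The midpoint is the point halfway along the segment.
Move half the horizontal distance: -6 + (18 - -6)/2 = -6 + 24/2 = 6
Move half the vertical distance: 9 + (7 - 9)/2 = 9 + -2/2 = 8
Midpoint = (6, 8)

(6, 8)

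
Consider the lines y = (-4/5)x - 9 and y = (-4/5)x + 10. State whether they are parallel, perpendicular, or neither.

Slope of line 1: m1 = -4/5
Slope of line 2: m2 = -4/5
Two lines are parallel if and only if they have equal slopes (or both are vertical).
Here m1 = m2 = -4/5, confirming the lines are parallel.

Parallel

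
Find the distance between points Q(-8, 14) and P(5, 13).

d = sqrt((5 - -8)^2 + (13 - 14)^2)
d = sqrt(13^2 + -1^2)
d = sqrt(169 + 1)
d = sqrt(170)

sqrt(170)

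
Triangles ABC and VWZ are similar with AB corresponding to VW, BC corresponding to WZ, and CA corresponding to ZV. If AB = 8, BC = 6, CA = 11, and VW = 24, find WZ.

Since the triangles are similar, the ratio of corresponding sides is constant.
Scale factor k = VW / AB = 24 / 8 = 3
WZ = k * BC = 3 * 6 = 18

18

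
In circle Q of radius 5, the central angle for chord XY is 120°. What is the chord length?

Chord = 2(5) sin(60°) = 5*sqrt(3)

5*sqrt(3)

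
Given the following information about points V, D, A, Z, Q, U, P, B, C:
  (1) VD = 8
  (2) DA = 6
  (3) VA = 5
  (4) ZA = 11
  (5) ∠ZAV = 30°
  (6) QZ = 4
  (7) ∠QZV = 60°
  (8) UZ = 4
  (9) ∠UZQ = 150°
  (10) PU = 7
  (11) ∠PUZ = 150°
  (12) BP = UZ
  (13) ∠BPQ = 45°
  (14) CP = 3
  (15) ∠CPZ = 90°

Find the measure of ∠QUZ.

Step 1: By the law of cosines on triangle UZQ: UQ² = 4² + 4² − 2·4·4·cos(150°) = 59.71, so UQ ≈ 7.73.
Step 2: By the inverse law of cosines on triangle QUZ: cos(∠QUZ) = (7.73² + 4² − 4²) / (2·7.73·4) = 59.71/61.82 = 0.9659, so ∠QUZ = 15°.

Therefore, the measure of angle ∠QUZ = 15°.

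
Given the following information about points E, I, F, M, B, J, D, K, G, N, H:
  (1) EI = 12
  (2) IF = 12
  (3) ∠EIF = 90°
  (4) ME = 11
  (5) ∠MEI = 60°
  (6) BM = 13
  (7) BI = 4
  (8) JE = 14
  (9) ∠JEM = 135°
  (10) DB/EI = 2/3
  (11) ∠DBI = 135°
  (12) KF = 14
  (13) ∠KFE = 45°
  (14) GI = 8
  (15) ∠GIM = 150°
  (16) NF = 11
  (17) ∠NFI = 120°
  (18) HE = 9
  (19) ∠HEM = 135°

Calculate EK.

Step 1: By the law of cosines on triangle EIF: EF² = 12² + 12² − 2·12·12·cos(90°) = 288, so EF = 12·√2.
Step 2: By the law of cosines on triangle EFK: EK² = (12·√2)² + 14² − 2·12·√2·14·cos(45°) = 148, so EK = 2·√37.

Therefore, the length of EK = 2·√37.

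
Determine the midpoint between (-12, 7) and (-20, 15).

The midpoint is the average of the coordinates:
x: (-12 + -20)/2 = -16
y: (7 + 15)/2 = 11
Midpoint = (-16, 11)

(-16, 11)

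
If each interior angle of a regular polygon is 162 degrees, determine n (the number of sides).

The exterior angle is the supplement of the interior angle: 180 - 162 = 18 degrees.
Since the exterior angles of any convex polygon sum to 360 degrees, the number of sides is 360 / 18 = 20.

20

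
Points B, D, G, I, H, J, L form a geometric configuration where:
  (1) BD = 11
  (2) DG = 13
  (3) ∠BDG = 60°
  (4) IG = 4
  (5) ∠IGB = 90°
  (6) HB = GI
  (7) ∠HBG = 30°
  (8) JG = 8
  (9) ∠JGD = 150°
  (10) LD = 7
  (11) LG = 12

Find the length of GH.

From the given relations: HB = GI = 4.
Step 1: By the law of cosines on triangle BDG: BG² = 11² + 13² − 2·11·13·cos(60°) = 147, so BG = 7·√3.
Step 2: By the law of cosines on triangle GBH: GH² = (7·√3)² + 4² − 2·7·√3·4·cos(30°) = 79, so GH = √79.

Therefore, the length of GH = √79.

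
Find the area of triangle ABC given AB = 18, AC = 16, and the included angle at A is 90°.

Area = (1/2) * AB * AC * sin(A)
Area = (1/2) * 18 * 16 * sin(90°)
Area = (1/2) * 18 * 16 * 1
Area = 144

144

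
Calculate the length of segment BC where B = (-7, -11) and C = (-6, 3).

d = sqrt((1)^2 + (14)^2) = sqrt(197)

sqrt(197)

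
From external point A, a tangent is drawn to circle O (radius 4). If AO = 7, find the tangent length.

The tangent, radius, and line from the external point to the center form a right triangle.
The right angle is where the tangent meets the radius.
By the Pythagorean theorem: tangent² + 4² = 7²
tangent² = 49 - 16 = 33
tangent = sqrt(33)

sqrt(33)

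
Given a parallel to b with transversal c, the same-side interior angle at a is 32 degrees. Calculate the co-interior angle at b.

Co-interior angles sum to 180: 180 - 32 = 148 degrees.

148 degrees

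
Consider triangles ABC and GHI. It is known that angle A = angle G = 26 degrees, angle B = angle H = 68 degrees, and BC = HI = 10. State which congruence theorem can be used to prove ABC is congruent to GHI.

The given information provides:
angle A = angle G = 26 degrees, angle B = angle H = 68 degrees, and BC = HI = 10
This matches the AAS congruence theorem.
Two pairs of corresponding angles and a non-included side are equal (Angle-Angle-Side).

AAS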